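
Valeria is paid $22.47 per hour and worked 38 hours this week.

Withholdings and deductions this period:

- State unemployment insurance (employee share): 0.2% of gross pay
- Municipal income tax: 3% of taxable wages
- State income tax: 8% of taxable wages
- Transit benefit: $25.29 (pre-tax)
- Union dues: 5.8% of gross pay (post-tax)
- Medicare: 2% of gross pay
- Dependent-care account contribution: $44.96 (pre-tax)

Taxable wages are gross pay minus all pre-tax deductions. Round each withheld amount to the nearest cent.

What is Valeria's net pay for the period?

Gross pay: 38 × $22.47 = $853.86
Transit benefit: $25.29
Dependent-care account contribution: $44.96
Pre-tax total = $25.29 + $44.96 = $70.25
Taxable wages = $853.86 − $70.25 = $783.61
Municipal income tax: $783.61 × 0.03 = $23.51
State income tax: $783.61 × 0.08 = $62.69
State unemployment insurance (employee share): $853.86 × 0.002 = $1.71
Medicare: $853.86 × 0.02 = $17.08
Union dues: $853.86 × 0.058 = $49.52
Total deductions = $25.29 + $44.96 + $23.51 + $62.69 + $1.71 + $17.08 + $49.52 = $224.76
Net pay = $853.86 − $224.76 = $629.10

$629.10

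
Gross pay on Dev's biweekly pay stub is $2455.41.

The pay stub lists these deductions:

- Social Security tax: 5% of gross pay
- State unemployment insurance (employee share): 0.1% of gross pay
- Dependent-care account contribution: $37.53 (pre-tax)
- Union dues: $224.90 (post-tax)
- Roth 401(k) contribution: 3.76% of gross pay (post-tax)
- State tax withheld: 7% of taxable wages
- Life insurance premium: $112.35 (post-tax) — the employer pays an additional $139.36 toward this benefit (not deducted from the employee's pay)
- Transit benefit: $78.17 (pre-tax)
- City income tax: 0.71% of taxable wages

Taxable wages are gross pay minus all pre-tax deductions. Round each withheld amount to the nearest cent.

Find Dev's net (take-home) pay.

Transit benefit: $78.17
Dependent-care account contribution: $37.53
Pre-tax total = $78.17 + $37.53 = $115.70
Taxable wages = $2455.41 − $115.70 = $2339.71
City income tax: $2339.71 × 0.0071 = $16.61
State tax withheld: $2339.71 × 0.07 = $163.78
State unemployment insurance (employee share): $2455.41 × 0.001 = $2.46
Social Security tax: $2455.41 × 0.05 = $122.77
Union dues: $224.90
Roth 401(k) contribution: $2455.41 × 0.0376 = $92.32
Life insurance premium: $112.35
(Employer's $139.36 toward life insurance premium is not withheld from the employee.)
Total deductions = $78.17 + $37.53 + $16.61 + $163.78 + $2.46 + $122.77 + $224.90 + $92.32 + $112.35 = $850.89
Net pay = $2455.41 − $850.89 = $1604.52

$1604.52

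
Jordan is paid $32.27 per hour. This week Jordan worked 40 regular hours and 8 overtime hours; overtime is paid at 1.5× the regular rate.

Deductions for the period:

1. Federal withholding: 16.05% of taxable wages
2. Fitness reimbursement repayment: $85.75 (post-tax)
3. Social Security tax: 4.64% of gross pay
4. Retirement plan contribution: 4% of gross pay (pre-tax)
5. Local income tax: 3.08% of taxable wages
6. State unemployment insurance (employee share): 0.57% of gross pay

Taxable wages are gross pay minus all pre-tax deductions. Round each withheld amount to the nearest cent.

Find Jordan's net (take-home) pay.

$1129.58

Regular pay: 40 × $32.27 = $1290.80
Overtime pay: 8 × $32.27 × 1.5 = $387.24
Gross pay = $1290.80 + $387.24 = $1678.04
Retirement plan contribution: $1678.04 × 0.04 = $67.12
Taxable wages = $1678.04 − $67.12 = $1610.92
Local income tax: $1610.92 × 0.0308 = $49.62
Federal withholding: $1610.92 × 0.1605 = $258.55
State unemployment insurance (employee share): $1678.04 × 0.0057 = $9.56
Social Security tax: $1678.04 × 0.0464 = $77.86
Fitness reimbursement repayment: $85.75
Total deductions = $67.12 + $49.62 + $258.55 + $9.56 + $77.86 + $85.75 = $548.46
Net pay = $1678.04 − $548.46 = $1129.58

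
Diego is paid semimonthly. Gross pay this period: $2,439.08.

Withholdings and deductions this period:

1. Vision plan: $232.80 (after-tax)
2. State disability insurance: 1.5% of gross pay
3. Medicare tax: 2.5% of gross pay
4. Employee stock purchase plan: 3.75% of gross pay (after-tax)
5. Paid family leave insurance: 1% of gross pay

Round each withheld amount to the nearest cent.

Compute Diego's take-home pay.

$1,992.85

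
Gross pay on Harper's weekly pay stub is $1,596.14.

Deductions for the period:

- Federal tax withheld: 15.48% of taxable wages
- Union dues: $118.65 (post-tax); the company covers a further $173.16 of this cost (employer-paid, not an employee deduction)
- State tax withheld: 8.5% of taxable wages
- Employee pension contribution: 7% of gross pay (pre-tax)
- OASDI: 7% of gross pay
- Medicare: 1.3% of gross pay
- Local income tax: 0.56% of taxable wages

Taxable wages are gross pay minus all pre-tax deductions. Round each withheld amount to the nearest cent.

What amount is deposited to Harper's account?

Employee pension contribution: $1,596.14 × 0.07 = $111.73
Taxable wages = $1,596.14 − $111.73 = $1,484.41
State tax withheld: $1,484.41 × 0.085 = $126.17
Federal tax withheld: $1,484.41 × 0.1548 = $229.79
Local income tax: $1,484.41 × 0.0056 = $8.31
OASDI: $1,596.14 × 0.07 = $111.73
Medicare: $1,596.14 × 0.013 = $20.75
Union dues: $118.65
(Employer's $173.16 toward union dues is not withheld from the employee.)
Total deductions = $111.73 + $126.17 + $229.79 + $8.31 + $111.73 + $20.75 + $118.65 = $727.13
Net pay = $1,596.14 − $727.13 = $869.01

$869.01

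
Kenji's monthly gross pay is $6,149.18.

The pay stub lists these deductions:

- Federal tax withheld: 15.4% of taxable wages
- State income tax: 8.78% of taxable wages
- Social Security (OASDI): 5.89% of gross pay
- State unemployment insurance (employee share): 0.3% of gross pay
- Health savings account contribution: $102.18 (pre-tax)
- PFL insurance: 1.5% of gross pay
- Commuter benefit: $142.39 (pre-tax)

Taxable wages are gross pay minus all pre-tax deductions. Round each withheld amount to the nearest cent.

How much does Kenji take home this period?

$4,004.00

Health savings account contribution: $102.18
Commuter benefit: $142.39
Pre-tax total = $102.18 + $142.39 = $244.57
Taxable wages = $6,149.18 − $244.57 = $5,904.61
State income tax: $5,904.61 × 0.0878 = $518.42
Federal tax withheld: $5,904.61 × 0.154 = $909.31
Social Security (OASDI): $6,149.18 × 0.0589 = $362.19
State unemployment insurance (employee share): $6,149.18 × 0.003 = $18.45
PFL insurance: $6,149.18 × 0.015 = $92.24
Total deductions = $102.18 + $142.39 + $518.42 + $909.31 + $362.19 + $18.45 + $92.24 = $2,145.18
Net pay = $6,149.18 − $2,145.18 = $4,004.00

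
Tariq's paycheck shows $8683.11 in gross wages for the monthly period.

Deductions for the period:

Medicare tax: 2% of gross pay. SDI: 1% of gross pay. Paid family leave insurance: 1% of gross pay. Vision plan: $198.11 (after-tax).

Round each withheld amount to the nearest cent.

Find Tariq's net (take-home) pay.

$8137.68

Medicare tax: $8683.11 × 0.02 = $173.66
SDI: $8683.11 × 0.01 = $86.83
Paid family leave insurance: $8683.11 × 0.01 = $86.83
Vision plan: $198.11
Total deductions = $173.66 + $86.83 + $86.83 + $198.11 = $545.43
Net pay = $8683.11 − $545.43 = $8137.68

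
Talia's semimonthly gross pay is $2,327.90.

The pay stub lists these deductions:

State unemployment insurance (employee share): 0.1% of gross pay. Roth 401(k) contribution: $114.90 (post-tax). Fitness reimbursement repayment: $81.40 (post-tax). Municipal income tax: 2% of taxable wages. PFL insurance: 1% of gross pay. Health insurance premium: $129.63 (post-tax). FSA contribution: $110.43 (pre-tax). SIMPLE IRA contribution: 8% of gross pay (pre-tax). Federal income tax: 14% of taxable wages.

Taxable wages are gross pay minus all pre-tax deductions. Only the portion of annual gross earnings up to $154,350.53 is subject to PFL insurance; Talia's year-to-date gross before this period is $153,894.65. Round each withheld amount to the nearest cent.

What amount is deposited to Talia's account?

$1,373.43

FSA contribution: $110.43
SIMPLE IRA contribution: $2,327.90 × 0.08 = $186.23
Pre-tax total = $110.43 + $186.23 = $296.66
Taxable wages = $2,327.90 − $296.66 = $2,031.24
Federal income tax: $2,031.24 × 0.14 = $284.37
Municipal income tax: $2,031.24 × 0.02 = $40.62
PFL insurance: only $154,350.53 − $153,894.65 = $455.88 of this check is subject → $455.88 × 0.01 = $4.56
State unemployment insurance (employee share): $2,327.90 × 0.001 = $2.33
Health insurance premium: $129.63
Roth 401(k) contribution: $114.90
Fitness reimbursement repayment: $81.40
Total deductions = $110.43 + $186.23 + $284.37 + $40.62 + $4.56 + $2.33 + $129.63 + $114.90 + $81.40 = $954.47
Net pay = $2,327.90 − $954.47 = $1,373.43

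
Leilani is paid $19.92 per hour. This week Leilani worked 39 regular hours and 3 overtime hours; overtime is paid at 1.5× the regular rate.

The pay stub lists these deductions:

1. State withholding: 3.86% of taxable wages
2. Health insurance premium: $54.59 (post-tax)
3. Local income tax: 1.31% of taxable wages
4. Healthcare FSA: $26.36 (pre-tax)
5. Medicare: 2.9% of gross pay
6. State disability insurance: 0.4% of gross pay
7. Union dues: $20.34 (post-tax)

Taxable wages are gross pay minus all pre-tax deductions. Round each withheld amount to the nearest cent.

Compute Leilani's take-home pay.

$693.19

Regular pay: 39 × $19.92 = $776.88
Overtime pay: 3 × $19.92 × 1.5 = $89.64
Gross pay = $776.88 + $89.64 = $866.52
Healthcare FSA: $26.36
Taxable wages = $866.52 − $26.36 = $840.16
State withholding: $840.16 × 0.0386 = $32.43
Local income tax: $840.16 × 0.0131 = $11.01
Medicare: $866.52 × 0.029 = $25.13
State disability insurance: $866.52 × 0.004 = $3.47
Union dues: $20.34
Health insurance premium: $54.59
Total deductions = $26.36 + $32.43 + $11.01 + $25.13 + $3.47 + $20.34 + $54.59 = $173.33
Net pay = $866.52 − $173.33 = $693.19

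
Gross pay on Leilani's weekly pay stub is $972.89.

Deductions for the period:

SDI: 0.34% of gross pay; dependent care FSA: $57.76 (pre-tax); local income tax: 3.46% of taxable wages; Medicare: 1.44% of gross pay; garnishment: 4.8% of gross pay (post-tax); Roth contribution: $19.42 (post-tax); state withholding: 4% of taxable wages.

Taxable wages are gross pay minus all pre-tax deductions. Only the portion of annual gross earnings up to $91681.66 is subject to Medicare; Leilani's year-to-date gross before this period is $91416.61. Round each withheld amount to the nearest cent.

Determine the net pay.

Dependent care FSA: $57.76
Taxable wages = $972.89 − $57.76 = $915.13
State withholding: $915.13 × 0.04 = $36.61
Local income tax: $915.13 × 0.0346 = $31.66
SDI: $972.89 × 0.0034 = $3.31
Medicare: only $91681.66 − $91416.61 = $265.05 of this check is subject → $265.05 × 0.0144 = $3.82
Roth contribution: $19.42
Garnishment: $972.89 × 0.048 = $46.70
Total deductions = $57.76 + $36.61 + $31.66 + $3.31 + $3.82 + $19.42 + $46.70 = $199.28
Net pay = $972.89 − $199.28 = $773.61

$773.61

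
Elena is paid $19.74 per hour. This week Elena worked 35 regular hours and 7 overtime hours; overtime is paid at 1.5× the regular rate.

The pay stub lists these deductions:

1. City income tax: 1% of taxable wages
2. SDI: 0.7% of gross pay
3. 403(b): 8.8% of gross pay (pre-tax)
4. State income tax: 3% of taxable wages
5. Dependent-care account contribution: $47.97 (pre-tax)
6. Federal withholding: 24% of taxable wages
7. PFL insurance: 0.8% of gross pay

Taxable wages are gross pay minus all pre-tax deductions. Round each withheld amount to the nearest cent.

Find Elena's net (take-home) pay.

Regular pay: 35 × $19.74 = $690.90
Overtime pay: 7 × $19.74 × 1.5 = $207.27
Gross pay = $690.90 + $207.27 = $898.17
Dependent-care account contribution: $47.97
403(b): $898.17 × 0.088 = $79.04
Pre-tax total = $47.97 + $79.04 = $127.01
Taxable wages = $898.17 − $127.01 = $771.16
Federal withholding: $771.16 × 0.24 = $185.08
State income tax: $771.16 × 0.03 = $23.13
City income tax: $771.16 × 0.01 = $7.71
SDI: $898.17 × 0.007 = $6.29
PFL insurance: $898.17 × 0.008 = $7.19
Total deductions = $47.97 + $79.04 + $185.08 + $23.13 + $7.71 + $6.29 + $7.19 = $356.41
Net pay = $898.17 − $356.41 = $541.76

$541.76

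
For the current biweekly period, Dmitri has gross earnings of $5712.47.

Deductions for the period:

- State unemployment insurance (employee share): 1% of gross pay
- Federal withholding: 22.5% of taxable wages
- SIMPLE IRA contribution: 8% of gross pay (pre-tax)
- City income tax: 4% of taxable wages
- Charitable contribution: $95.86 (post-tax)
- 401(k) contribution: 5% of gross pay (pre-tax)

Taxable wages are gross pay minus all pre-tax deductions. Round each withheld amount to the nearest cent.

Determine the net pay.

SIMPLE IRA contribution: $5712.47 × 0.08 = $457.00
401(k) contribution: $5712.47 × 0.05 = $285.62
Pre-tax total = $457.00 + $285.62 = $742.62
Taxable wages = $5712.47 − $742.62 = $4969.85
Federal withholding: $4969.85 × 0.225 = $1118.22
City income tax: $4969.85 × 0.04 = $198.79
State unemployment insurance (employee share): $5712.47 × 0.01 = $57.12
Charitable contribution: $95.86
Total deductions = $457.00 + $285.62 + $1118.22 + $198.79 + $57.12 + $95.86 = $2212.61
Net pay = $5712.47 − $2212.61 = $3499.86

$3499.86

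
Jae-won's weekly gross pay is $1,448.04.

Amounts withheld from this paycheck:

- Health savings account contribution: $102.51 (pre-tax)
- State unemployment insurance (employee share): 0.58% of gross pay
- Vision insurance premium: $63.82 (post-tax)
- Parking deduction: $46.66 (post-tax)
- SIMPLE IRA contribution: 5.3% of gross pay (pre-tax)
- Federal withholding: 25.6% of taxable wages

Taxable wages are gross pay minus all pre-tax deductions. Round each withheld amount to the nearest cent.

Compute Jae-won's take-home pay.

Health savings account contribution: $102.51
SIMPLE IRA contribution: $1,448.04 × 0.053 = $76.75
Pre-tax total = $102.51 + $76.75 = $179.26
Taxable wages = $1,448.04 − $179.26 = $1,268.78
Federal withholding: $1,268.78 × 0.256 = $324.81
State unemployment insurance (employee share): $1,448.04 × 0.0058 = $8.40
Parking deduction: $46.66
Vision insurance premium: $63.82
Total deductions = $102.51 + $76.75 + $324.81 + $8.40 + $46.66 + $63.82 = $622.95
Net pay = $1,448.04 − $622.95 = $825.09

$825.09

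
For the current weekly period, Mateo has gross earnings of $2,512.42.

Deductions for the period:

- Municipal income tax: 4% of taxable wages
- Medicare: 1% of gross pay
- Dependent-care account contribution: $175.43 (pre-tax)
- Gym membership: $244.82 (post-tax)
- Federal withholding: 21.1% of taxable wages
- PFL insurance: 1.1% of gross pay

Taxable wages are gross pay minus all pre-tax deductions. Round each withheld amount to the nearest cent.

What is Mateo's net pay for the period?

Dependent-care account contribution: $175.43
Taxable wages = $2,512.42 − $175.43 = $2,336.99
Municipal income tax: $2,336.99 × 0.04 = $93.48
Federal withholding: $2,336.99 × 0.211 = $493.10
PFL insurance: $2,512.42 × 0.011 = $27.64
Medicare: $2,512.42 × 0.01 = $25.12
Gym membership: $244.82
Total deductions = $175.43 + $93.48 + $493.10 + $27.64 + $25.12 + $244.82 = $1,059.59
Net pay = $2,512.42 − $1,059.59 = $1,452.83

$1,452.83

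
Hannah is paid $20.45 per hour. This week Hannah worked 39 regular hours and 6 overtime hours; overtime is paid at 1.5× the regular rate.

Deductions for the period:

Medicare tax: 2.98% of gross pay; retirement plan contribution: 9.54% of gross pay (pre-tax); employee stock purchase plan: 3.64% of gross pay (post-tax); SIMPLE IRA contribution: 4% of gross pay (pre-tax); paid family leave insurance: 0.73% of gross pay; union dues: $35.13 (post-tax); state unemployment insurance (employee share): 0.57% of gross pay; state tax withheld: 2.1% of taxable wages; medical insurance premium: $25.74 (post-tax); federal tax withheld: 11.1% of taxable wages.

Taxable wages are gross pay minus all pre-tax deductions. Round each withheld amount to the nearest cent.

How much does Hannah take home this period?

Regular pay: 39 × $20.45 = $797.55
Overtime pay: 6 × $20.45 × 1.5 = $184.05
Gross pay = $797.55 + $184.05 = $981.60
SIMPLE IRA contribution: $981.60 × 0.04 = $39.26
Retirement plan contribution: $981.60 × 0.0954 = $93.64
Pre-tax total = $39.26 + $93.64 = $132.90
Taxable wages = $981.60 − $132.90 = $848.70
Federal tax withheld: $848.70 × 0.111 = $94.21
State tax withheld: $848.70 × 0.021 = $17.82
Paid family leave insurance: $981.60 × 0.0073 = $7.17
State unemployment insurance (employee share): $981.60 × 0.0057 = $5.60
Medicare tax: $981.60 × 0.0298 = $29.25
Employee stock purchase plan: $981.60 × 0.0364 = $35.73
Medical insurance premium: $25.74
Union dues: $35.13
Total deductions = $39.26 + $93.64 + $94.21 + $17.82 + $7.17 + $5.60 + $29.25 + $35.73 + $25.74 + $35.13 = $383.55
Net pay = $981.60 − $383.55 = $598.05

$598.05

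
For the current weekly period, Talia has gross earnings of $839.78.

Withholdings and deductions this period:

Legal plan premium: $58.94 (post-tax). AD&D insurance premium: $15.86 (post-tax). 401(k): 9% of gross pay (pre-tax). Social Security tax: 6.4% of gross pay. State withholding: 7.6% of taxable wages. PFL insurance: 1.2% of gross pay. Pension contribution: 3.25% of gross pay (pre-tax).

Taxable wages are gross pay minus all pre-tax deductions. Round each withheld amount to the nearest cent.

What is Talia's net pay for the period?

$542.27

Pension contribution: $839.78 × 0.0325 = $27.29
401(k): $839.78 × 0.09 = $75.58
Pre-tax total = $27.29 + $75.58 = $102.87
Taxable wages = $839.78 − $102.87 = $736.91
State withholding: $736.91 × 0.076 = $56.01
Social Security tax: $839.78 × 0.064 = $53.75
PFL insurance: $839.78 × 0.012 = $10.08
AD&D insurance premium: $15.86
Legal plan premium: $58.94
Total deductions = $27.29 + $75.58 + $56.01 + $53.75 + $10.08 + $15.86 + $58.94 = $297.51
Net pay = $839.78 − $297.51 = $542.27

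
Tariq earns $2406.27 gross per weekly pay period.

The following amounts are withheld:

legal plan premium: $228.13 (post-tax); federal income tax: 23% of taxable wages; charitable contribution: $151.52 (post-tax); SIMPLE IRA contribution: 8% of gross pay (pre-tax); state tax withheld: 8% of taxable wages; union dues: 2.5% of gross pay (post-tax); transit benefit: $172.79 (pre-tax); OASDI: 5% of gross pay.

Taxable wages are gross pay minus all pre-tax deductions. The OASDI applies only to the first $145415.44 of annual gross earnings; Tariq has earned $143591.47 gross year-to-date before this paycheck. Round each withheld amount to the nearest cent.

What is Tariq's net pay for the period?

$877.26

SIMPLE IRA contribution: $2406.27 × 0.08 = $192.50
Transit benefit: $172.79
Pre-tax total = $192.50 + $172.79 = $365.29
Taxable wages = $2406.27 − $365.29 = $2040.98
State tax withheld: $2040.98 × 0.08 = $163.28
Federal income tax: $2040.98 × 0.23 = $469.43
OASDI: only $145415.44 − $143591.47 = $1823.97 of this check is subject → $1823.97 × 0.05 = $91.20
Charitable contribution: $151.52
Union dues: $2406.27 × 0.025 = $60.16
Legal plan premium: $228.13
Total deductions = $192.50 + $172.79 + $163.28 + $469.43 + $91.20 + $151.52 + $60.16 + $228.13 = $1529.01
Net pay = $2406.27 − $1529.01 = $877.26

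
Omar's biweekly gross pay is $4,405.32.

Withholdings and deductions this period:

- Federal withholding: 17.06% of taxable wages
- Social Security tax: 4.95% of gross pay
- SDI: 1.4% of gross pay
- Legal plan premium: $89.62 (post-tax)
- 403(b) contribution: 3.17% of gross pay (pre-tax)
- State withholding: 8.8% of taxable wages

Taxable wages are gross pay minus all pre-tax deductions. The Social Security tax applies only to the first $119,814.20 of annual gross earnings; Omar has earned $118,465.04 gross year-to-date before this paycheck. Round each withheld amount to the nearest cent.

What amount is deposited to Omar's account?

$2,944.50

403(b) contribution: $4,405.32 × 0.0317 = $139.65
Taxable wages = $4,405.32 − $139.65 = $4,265.67
State withholding: $4,265.67 × 0.088 = $375.38
Federal withholding: $4,265.67 × 0.1706 = $727.72
Social Security tax: only $119,814.20 − $118,465.04 = $1,349.16 of this check is subject → $1,349.16 × 0.0495 = $66.78
SDI: $4,405.32 × 0.014 = $61.67
Legal plan premium: $89.62
Total deductions = $139.65 + $375.38 + $727.72 + $66.78 + $61.67 + $89.62 = $1,460.82
Net pay = $4,405.32 − $1,460.82 = $2,944.50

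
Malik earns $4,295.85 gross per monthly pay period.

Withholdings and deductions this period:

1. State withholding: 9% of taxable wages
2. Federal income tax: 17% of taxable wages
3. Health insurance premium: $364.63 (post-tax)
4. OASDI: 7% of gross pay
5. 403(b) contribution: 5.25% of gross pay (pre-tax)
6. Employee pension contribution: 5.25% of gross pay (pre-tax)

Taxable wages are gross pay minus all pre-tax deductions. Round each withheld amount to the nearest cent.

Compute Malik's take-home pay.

$2,179.81

403(b) contribution: $4,295.85 × 0.0525 = $225.53
Employee pension contribution: $4,295.85 × 0.0525 = $225.53
Pre-tax total = $225.53 + $225.53 = $451.06
Taxable wages = $4,295.85 − $451.06 = $3,844.79
Federal income tax: $3,844.79 × 0.17 = $653.61
State withholding: $3,844.79 × 0.09 = $346.03
OASDI: $4,295.85 × 0.07 = $300.71
Health insurance premium: $364.63
Total deductions = $225.53 + $225.53 + $653.61 + $346.03 + $300.71 + $364.63 = $2,116.04
Net pay = $4,295.85 − $2,116.04 = $2,179.81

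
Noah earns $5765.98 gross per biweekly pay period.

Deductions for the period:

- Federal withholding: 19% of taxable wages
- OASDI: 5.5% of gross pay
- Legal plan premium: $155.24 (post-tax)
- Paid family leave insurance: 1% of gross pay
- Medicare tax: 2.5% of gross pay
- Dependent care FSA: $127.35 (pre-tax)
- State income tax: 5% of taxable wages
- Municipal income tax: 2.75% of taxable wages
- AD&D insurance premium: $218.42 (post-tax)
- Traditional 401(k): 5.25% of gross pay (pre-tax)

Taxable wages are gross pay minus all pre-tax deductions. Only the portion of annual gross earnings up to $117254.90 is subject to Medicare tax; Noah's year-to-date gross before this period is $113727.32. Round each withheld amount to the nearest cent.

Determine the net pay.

$3071.92

Traditional 401(k): $5765.98 × 0.0525 = $302.71
Dependent care FSA: $127.35
Pre-tax total = $302.71 + $127.35 = $430.06
Taxable wages = $5765.98 − $430.06 = $5335.92
Municipal income tax: $5335.92 × 0.0275 = $146.74
Federal withholding: $5335.92 × 0.19 = $1013.82
State income tax: $5335.92 × 0.05 = $266.80
OASDI: $5765.98 × 0.055 = $317.13
Paid family leave insurance: $5765.98 × 0.01 = $57.66
Medicare tax: only $117254.90 − $113727.32 = $3527.58 of this check is subject → $3527.58 × 0.025 = $88.19
AD&D insurance premium: $218.42
Legal plan premium: $155.24
Total deductions = $302.71 + $127.35 + $146.74 + $1013.82 + $266.80 + $317.13 + $57.66 + $88.19 + $218.42 + $155.24 = $2694.06
Net pay = $5765.98 − $2694.06 = $3071.92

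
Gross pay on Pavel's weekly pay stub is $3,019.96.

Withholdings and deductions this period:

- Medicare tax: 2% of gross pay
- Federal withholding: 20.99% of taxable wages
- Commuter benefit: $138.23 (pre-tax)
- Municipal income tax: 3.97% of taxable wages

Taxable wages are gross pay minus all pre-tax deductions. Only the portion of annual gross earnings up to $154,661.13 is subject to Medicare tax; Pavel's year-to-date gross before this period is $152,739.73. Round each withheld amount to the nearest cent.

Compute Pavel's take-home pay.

$2,124.02

Commuter benefit: $138.23
Taxable wages = $3,019.96 − $138.23 = $2,881.73
Federal withholding: $2,881.73 × 0.2099 = $604.88
Municipal income tax: $2,881.73 × 0.0397 = $114.40
Medicare tax: only $154,661.13 − $152,739.73 = $1,921.40 of this check is subject → $1,921.40 × 0.02 = $38.43
Total deductions = $138.23 + $604.88 + $114.40 + $38.43 = $895.94
Net pay = $3,019.96 − $895.94 = $2,124.02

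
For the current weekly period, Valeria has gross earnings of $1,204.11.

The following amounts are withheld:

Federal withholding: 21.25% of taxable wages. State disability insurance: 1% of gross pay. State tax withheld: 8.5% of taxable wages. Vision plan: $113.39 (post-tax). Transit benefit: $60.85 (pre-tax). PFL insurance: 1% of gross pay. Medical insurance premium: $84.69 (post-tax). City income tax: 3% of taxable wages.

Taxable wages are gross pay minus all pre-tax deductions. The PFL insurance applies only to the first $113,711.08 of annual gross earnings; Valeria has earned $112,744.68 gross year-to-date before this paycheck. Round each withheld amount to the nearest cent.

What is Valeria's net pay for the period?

Transit benefit: $60.85
Taxable wages = $1,204.11 − $60.85 = $1,143.26
Federal withholding: $1,143.26 × 0.2125 = $242.94
State tax withheld: $1,143.26 × 0.085 = $97.18
City income tax: $1,143.26 × 0.03 = $34.30
PFL insurance: only $113,711.08 − $112,744.68 = $966.40 of this check is subject → $966.40 × 0.01 = $9.66
State disability insurance: $1,204.11 × 0.01 = $12.04
Vision plan: $113.39
Medical insurance premium: $84.69
Total deductions = $60.85 + $242.94 + $97.18 + $34.30 + $9.66 + $12.04 + $113.39 + $84.69 = $655.05
Net pay = $1,204.11 − $655.05 = $549.06

$549.06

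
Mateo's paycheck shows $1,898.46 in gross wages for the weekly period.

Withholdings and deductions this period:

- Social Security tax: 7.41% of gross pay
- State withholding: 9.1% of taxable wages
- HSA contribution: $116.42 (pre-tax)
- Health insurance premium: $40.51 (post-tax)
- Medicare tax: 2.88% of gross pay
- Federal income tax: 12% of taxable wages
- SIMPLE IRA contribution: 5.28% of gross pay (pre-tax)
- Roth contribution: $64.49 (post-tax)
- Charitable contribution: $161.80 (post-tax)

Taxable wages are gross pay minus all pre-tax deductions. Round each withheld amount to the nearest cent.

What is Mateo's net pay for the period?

$864.78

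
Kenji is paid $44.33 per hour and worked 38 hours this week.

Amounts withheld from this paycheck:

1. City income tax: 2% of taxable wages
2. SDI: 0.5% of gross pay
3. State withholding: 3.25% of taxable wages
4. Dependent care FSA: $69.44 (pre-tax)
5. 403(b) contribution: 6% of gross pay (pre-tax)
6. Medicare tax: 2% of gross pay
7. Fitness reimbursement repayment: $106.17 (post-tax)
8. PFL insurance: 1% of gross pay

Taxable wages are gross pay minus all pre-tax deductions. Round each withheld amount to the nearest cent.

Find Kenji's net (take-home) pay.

$1,269.41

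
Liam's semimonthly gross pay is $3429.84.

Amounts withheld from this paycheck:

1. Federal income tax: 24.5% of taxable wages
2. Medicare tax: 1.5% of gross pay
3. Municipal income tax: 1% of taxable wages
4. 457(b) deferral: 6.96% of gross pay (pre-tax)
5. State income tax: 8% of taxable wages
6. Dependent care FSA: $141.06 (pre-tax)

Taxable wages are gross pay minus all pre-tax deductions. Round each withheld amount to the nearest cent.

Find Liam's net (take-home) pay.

457(b) deferral: $3429.84 × 0.0696 = $238.72
Dependent care FSA: $141.06
Pre-tax total = $238.72 + $141.06 = $379.78
Taxable wages = $3429.84 − $379.78 = $3050.06
Federal income tax: $3050.06 × 0.245 = $747.26
Municipal income tax: $3050.06 × 0.01 = $30.50
State income tax: $3050.06 × 0.08 = $244.00
Medicare tax: $3429.84 × 0.015 = $51.45
Total deductions = $238.72 + $141.06 + $747.26 + $30.50 + $244.00 + $51.45 = $1452.99
Net pay = $3429.84 − $1452.99 = $1976.85

$1976.85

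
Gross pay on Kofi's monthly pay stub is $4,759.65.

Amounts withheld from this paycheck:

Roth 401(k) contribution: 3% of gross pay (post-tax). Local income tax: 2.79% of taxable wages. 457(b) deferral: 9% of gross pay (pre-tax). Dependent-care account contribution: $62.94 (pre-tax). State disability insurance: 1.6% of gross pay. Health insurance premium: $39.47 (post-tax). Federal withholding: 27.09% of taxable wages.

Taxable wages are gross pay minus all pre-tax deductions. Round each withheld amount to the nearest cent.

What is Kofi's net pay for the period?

Dependent-care account contribution: $62.94
457(b) deferral: $4,759.65 × 0.09 = $428.37
Pre-tax total = $62.94 + $428.37 = $491.31
Taxable wages = $4,759.65 − $491.31 = $4,268.34
Local income tax: $4,268.34 × 0.0279 = $119.09
Federal withholding: $4,268.34 × 0.2709 = $1,156.29
State disability insurance: $4,759.65 × 0.016 = $76.15
Roth 401(k) contribution: $4,759.65 × 0.03 = $142.79
Health insurance premium: $39.47
Total deductions = $62.94 + $428.37 + $119.09 + $1,156.29 + $76.15 + $142.79 + $39.47 = $2,025.10
Net pay = $4,759.65 − $2,025.10 = $2,734.55

$2,734.55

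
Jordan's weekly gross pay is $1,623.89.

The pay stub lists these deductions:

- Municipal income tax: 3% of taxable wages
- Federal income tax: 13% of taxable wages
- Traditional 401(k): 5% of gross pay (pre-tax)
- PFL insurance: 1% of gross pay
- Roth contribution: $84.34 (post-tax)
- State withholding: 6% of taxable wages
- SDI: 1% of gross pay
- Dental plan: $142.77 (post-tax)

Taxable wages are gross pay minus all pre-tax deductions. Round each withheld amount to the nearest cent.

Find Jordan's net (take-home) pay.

Traditional 401(k): $1,623.89 × 0.05 = $81.19
Taxable wages = $1,623.89 − $81.19 = $1,542.70
State withholding: $1,542.70 × 0.06 = $92.56
Federal income tax: $1,542.70 × 0.13 = $200.55
Municipal income tax: $1,542.70 × 0.03 = $46.28
SDI: $1,623.89 × 0.01 = $16.24
PFL insurance: $1,623.89 × 0.01 = $16.24
Roth contribution: $84.34
Dental plan: $142.77
Total deductions = $81.19 + $92.56 + $200.55 + $46.28 + $16.24 + $16.24 + $84.34 + $142.77 = $680.17
Net pay = $1,623.89 − $680.17 = $943.72

$943.72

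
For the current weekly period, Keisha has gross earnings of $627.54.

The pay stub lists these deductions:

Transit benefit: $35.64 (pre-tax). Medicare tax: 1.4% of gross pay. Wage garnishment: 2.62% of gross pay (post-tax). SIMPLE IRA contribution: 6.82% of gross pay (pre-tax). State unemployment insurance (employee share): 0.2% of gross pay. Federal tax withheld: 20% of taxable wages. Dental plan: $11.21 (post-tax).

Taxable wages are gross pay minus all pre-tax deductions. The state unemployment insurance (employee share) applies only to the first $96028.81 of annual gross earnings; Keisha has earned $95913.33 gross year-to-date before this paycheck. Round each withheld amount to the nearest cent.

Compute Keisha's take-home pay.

SIMPLE IRA contribution: $627.54 × 0.0682 = $42.80
Transit benefit: $35.64
Pre-tax total = $42.80 + $35.64 = $78.44
Taxable wages = $627.54 − $78.44 = $549.10
Federal tax withheld: $549.10 × 0.2 = $109.82
State unemployment insurance (employee share): only $96028.81 − $95913.33 = $115.48 of this check is subject → $115.48 × 0.002 = $0.23
Medicare tax: $627.54 × 0.014 = $8.79
Dental plan: $11.21
Wage garnishment: $627.54 × 0.0262 = $16.44
Total deductions = $42.80 + $35.64 + $109.82 + $0.23 + $8.79 + $11.21 + $16.44 = $224.93
Net pay = $627.54 − $224.93 = $402.61

$402.61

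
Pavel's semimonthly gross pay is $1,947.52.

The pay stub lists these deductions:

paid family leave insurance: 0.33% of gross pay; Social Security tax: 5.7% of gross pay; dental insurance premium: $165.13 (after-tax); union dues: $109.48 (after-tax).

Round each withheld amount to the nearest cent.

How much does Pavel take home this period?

$1,555.47

Social Security tax: $1,947.52 × 0.057 = $111.01
Paid family leave insurance: $1,947.52 × 0.0033 = $6.43
Union dues: $109.48
Dental insurance premium: $165.13
Total deductions = $111.01 + $6.43 + $109.48 + $165.13 = $392.05
Net pay = $1,947.52 − $392.05 = $1,555.47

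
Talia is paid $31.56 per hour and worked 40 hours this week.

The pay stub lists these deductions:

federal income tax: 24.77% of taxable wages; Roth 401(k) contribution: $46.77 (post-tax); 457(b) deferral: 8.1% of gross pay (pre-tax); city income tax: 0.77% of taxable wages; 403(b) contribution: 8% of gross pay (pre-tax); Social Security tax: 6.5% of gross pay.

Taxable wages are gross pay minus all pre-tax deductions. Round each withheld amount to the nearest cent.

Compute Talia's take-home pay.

$659.82

Gross pay: 40 × $31.56 = $1262.40
457(b) deferral: $1262.40 × 0.081 = $102.25
403(b) contribution: $1262.40 × 0.08 = $100.99
Pre-tax total = $102.25 + $100.99 = $203.24
Taxable wages = $1262.40 − $203.24 = $1059.16
Federal income tax: $1059.16 × 0.2477 = $262.35
City income tax: $1059.16 × 0.0077 = $8.16
Social Security tax: $1262.40 × 0.065 = $82.06
Roth 401(k) contribution: $46.77
Total deductions = $102.25 + $100.99 + $262.35 + $8.16 + $82.06 + $46.77 = $602.58
Net pay = $1262.40 − $602.58 = $659.82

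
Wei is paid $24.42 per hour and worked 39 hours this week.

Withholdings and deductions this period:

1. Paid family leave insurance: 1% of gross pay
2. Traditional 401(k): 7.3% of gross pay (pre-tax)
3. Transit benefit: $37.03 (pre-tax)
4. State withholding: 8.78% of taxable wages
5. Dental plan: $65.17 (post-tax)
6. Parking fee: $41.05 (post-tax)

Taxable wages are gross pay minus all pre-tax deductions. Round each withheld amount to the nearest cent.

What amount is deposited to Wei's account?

$655.83

Gross pay: 39 × $24.42 = $952.38
Transit benefit: $37.03
Traditional 401(k): $952.38 × 0.073 = $69.52
Pre-tax total = $37.03 + $69.52 = $106.55
Taxable wages = $952.38 − $106.55 = $845.83
State withholding: $845.83 × 0.0878 = $74.26
Paid family leave insurance: $952.38 × 0.01 = $9.52
Parking fee: $41.05
Dental plan: $65.17
Total deductions = $37.03 + $69.52 + $74.26 + $9.52 + $41.05 + $65.17 = $296.55
Net pay = $952.38 − $296.55 = $655.83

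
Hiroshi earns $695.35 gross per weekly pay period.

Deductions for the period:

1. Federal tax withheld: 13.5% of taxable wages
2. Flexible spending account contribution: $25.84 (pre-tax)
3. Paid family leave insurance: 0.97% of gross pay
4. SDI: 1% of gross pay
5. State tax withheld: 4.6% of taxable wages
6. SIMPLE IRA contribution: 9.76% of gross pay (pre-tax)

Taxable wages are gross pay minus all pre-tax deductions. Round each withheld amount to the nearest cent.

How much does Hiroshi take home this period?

$479.05

SIMPLE IRA contribution: $695.35 × 0.0976 = $67.87
Flexible spending account contribution: $25.84
Pre-tax total = $67.87 + $25.84 = $93.71
Taxable wages = $695.35 − $93.71 = $601.64
Federal tax withheld: $601.64 × 0.135 = $81.22
State tax withheld: $601.64 × 0.046 = $27.68
SDI: $695.35 × 0.01 = $6.95
Paid family leave insurance: $695.35 × 0.0097 = $6.74
Total deductions = $67.87 + $25.84 + $81.22 + $27.68 + $6.95 + $6.74 = $216.30
Net pay = $695.35 − $216.30 = $479.05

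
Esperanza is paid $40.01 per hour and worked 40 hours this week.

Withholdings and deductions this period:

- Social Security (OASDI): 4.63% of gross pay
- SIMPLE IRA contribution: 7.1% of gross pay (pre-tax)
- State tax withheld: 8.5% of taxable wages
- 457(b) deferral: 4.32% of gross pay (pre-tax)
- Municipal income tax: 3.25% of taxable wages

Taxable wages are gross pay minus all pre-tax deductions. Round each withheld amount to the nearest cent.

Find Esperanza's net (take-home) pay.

$1176.96

Gross pay: 40 × $40.01 = $1600.40
457(b) deferral: $1600.40 × 0.0432 = $69.14
SIMPLE IRA contribution: $1600.40 × 0.071 = $113.63
Pre-tax total = $69.14 + $113.63 = $182.77
Taxable wages = $1600.40 − $182.77 = $1417.63
Municipal income tax: $1417.63 × 0.0325 = $46.07
State tax withheld: $1417.63 × 0.085 = $120.50
Social Security (OASDI): $1600.40 × 0.0463 = $74.10
Total deductions = $69.14 + $113.63 + $46.07 + $120.50 + $74.10 = $423.44
Net pay = $1600.40 − $423.44 = $1176.96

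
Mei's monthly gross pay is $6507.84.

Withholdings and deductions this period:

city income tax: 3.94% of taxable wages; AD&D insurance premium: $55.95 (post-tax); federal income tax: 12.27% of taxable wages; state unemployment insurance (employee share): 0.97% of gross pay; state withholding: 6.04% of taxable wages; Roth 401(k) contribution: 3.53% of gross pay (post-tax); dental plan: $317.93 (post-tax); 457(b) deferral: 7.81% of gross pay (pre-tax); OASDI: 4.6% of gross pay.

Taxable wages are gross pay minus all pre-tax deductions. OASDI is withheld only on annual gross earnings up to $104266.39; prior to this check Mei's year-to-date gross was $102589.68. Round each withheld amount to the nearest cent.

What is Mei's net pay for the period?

457(b) deferral: $6507.84 × 0.0781 = $508.26
Taxable wages = $6507.84 − $508.26 = $5999.58
State withholding: $5999.58 × 0.0604 = $362.37
Federal income tax: $5999.58 × 0.1227 = $736.15
City income tax: $5999.58 × 0.0394 = $236.38
OASDI: only $104266.39 − $102589.68 = $1676.71 of this check is subject → $1676.71 × 0.046 = $77.13
State unemployment insurance (employee share): $6507.84 × 0.0097 = $63.13
Dental plan: $317.93
Roth 401(k) contribution: $6507.84 × 0.0353 = $229.73
AD&D insurance premium: $55.95
Total deductions = $508.26 + $362.37 + $736.15 + $236.38 + $77.13 + $63.13 + $317.93 + $229.73 + $55.95 = $2587.03
Net pay = $6507.84 − $2587.03 = $3920.81

$3920.81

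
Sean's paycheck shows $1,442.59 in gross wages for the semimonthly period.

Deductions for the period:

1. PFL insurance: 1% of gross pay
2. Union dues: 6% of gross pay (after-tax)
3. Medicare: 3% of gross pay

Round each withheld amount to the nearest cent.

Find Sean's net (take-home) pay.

PFL insurance: $1,442.59 × 0.01 = $14.43
Medicare: $1,442.59 × 0.03 = $43.28
Union dues: $1,442.59 × 0.06 = $86.56
Total deductions = $14.43 + $43.28 + $86.56 = $144.27
Net pay = $1,442.59 − $144.27 = $1,298.32

$1,298.32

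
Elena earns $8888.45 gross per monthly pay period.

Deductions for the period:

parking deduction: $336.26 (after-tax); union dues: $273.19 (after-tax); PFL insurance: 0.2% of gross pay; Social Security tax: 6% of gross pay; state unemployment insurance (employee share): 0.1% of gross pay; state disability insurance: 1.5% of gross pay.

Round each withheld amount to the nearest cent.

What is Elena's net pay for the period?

$7585.69

Social Security tax: $8888.45 × 0.06 = $533.31
State unemployment insurance (employee share): $8888.45 × 0.001 = $8.89
State disability insurance: $8888.45 × 0.015 = $133.33
PFL insurance: $8888.45 × 0.002 = $17.78
Parking deduction: $336.26
Union dues: $273.19
Total deductions = $533.31 + $8.89 + $133.33 + $17.78 + $336.26 + $273.19 = $1302.76
Net pay = $8888.45 − $1302.76 = $7585.69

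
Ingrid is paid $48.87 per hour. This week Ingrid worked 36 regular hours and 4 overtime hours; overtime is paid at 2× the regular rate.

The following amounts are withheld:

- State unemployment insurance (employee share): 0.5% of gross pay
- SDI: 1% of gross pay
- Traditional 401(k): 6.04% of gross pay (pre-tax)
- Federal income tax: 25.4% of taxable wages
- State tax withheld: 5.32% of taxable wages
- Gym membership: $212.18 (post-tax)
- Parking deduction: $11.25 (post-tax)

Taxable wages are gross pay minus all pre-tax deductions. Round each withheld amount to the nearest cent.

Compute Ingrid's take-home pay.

Regular pay: 36 × $48.87 = $1,759.32
Overtime pay: 4 × $48.87 × 2 = $390.96
Gross pay = $1,759.32 + $390.96 = $2,150.28
Traditional 401(k): $2,150.28 × 0.0604 = $129.88
Taxable wages = $2,150.28 − $129.88 = $2,020.40
Federal income tax: $2,020.40 × 0.254 = $513.18
State tax withheld: $2,020.40 × 0.0532 = $107.49
State unemployment insurance (employee share): $2,150.28 × 0.005 = $10.75
SDI: $2,150.28 × 0.01 = $21.50
Parking deduction: $11.25
Gym membership: $212.18
Total deductions = $129.88 + $513.18 + $107.49 + $10.75 + $21.50 + $11.25 + $212.18 = $1,006.23
Net pay = $2,150.28 − $1,006.23 = $1,144.05

$1,144.05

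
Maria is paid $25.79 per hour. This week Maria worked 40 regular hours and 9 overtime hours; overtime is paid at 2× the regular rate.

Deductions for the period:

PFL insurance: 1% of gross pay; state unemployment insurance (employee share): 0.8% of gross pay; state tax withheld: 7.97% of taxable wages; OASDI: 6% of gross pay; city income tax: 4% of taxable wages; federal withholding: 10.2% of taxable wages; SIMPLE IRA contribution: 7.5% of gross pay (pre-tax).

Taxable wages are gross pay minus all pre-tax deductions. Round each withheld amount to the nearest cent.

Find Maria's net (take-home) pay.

Regular pay: 40 × $25.79 = $1,031.60
Overtime pay: 9 × $25.79 × 2 = $464.22
Gross pay = $1,031.60 + $464.22 = $1,495.82
SIMPLE IRA contribution: $1,495.82 × 0.075 = $112.19
Taxable wages = $1,495.82 − $112.19 = $1,383.63
City income tax: $1,383.63 × 0.04 = $55.35
Federal withholding: $1,383.63 × 0.102 = $141.13
State tax withheld: $1,383.63 × 0.0797 = $110.28
PFL insurance: $1,495.82 × 0.01 = $14.96
State unemployment insurance (employee share): $1,495.82 × 0.008 = $11.97
OASDI: $1,495.82 × 0.06 = $89.75
Total deductions = $112.19 + $55.35 + $141.13 + $110.28 + $14.96 + $11.97 + $89.75 = $535.63
Net pay = $1,495.82 − $535.63 = $960.19

$960.19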